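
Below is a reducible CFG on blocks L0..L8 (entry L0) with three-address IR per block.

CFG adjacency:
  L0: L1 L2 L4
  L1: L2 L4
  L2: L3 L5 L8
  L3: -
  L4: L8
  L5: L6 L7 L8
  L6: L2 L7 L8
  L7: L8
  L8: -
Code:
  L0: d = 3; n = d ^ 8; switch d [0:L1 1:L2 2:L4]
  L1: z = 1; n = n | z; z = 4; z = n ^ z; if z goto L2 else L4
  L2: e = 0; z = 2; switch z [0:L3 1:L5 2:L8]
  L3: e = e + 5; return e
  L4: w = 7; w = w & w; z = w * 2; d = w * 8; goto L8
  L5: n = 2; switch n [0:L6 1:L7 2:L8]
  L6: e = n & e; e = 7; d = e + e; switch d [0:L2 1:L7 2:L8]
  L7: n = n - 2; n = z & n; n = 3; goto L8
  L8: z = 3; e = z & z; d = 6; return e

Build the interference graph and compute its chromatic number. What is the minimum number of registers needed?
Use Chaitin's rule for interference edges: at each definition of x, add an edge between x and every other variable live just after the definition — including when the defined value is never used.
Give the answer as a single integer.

Block summaries:
  L0 def {d,n} use ∅
  L1 def {n,z} use {n}
  L2 def {e,z} use ∅
  L3 def {e} use {e}
  L4 def {d,w,z} use ∅
  L5 def {n} use ∅
  L6 def {d,e} use {e,n}
  L7 def {n} use {n,z}
  L8 def {d,e,z} use ∅

Backward fixpoint:
  L0 li=∅ lo={n}
  L1 li={n} lo=∅
  L2 li=∅ lo={e,z}
  L3 li={e} lo=∅
  L4 li=∅ lo=∅
  L5 li={e,z} lo={e,n,z}
  L6 li={e,n,z} lo={n,z}
  L7 li={n,z} lo=∅
  L8 li=∅ lo=∅

Interference:
  d: {e,n,z}
  e: {d,n,z}
  n: {d,e,z}
  w: {z}
  z: {d,e,n,w}

Chromatic number:
  lower bound: {d,e,n,z} mutually conflict ⇒ χ ≥ 4
  assign d→R1 e→R2 n→R3 w→R1 z→R0 — no edge inside a register ⇒ χ ≤ 4
  χ = 4

Answer: 4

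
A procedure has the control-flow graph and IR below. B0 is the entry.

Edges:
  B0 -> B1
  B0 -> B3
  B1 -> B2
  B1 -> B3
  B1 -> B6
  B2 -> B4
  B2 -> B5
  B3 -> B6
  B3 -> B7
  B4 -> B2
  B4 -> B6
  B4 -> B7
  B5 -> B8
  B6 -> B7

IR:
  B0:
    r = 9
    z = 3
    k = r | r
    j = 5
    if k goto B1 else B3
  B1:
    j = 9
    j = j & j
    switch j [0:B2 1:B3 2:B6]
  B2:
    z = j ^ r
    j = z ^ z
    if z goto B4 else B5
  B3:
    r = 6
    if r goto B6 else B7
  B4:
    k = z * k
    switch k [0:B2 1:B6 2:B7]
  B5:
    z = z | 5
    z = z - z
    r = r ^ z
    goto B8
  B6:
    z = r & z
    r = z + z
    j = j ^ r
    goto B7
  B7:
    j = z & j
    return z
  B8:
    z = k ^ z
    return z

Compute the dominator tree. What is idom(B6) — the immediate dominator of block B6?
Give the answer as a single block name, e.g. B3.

idom tree: B1←B0 B2←B1 B3←B0 B4←B2 B5←B2 B6←B0 B7←B0 B8←B5
Dom at joins:
  B2: preds {B1,B4}: {B0,B1} ∩ {B0,B1,B2,B4} = {B0,B1}; idom=B1
  B3: preds {B0,B1}: {B0} ∩ {B0,B1} = {B0}; idom=B0
  B6: preds {B1,B3,B4}: {B0,B1} ∩ {B0,B3} ∩ {B0,B1,B2,B4} = {B0}; idom=B0
  B7: preds {B3,B4,B6}: {B0,B3} ∩ {B0,B1,B2,B4} ∩ {B0,B6} = {B0}; idom=B0

idom(B6) = B0

Answer: B0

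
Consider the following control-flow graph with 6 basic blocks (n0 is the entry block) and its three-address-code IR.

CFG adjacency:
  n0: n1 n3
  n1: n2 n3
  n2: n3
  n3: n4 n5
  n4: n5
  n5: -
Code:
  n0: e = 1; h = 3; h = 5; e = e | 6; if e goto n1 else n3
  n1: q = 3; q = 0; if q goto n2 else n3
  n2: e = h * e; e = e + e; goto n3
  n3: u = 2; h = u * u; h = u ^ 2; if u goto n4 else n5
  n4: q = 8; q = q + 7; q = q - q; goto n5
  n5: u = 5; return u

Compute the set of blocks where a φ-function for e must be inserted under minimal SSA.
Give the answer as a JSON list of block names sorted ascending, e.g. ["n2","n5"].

Answer: ["n3"]

Analysis:
idom tree: n1←n0 n2←n1 n3←n0 n4←n3 n5←n3
Join-block Dom:
  n3: preds {n0,n1,n2}: {n0} ∩ {n0,n1} ∩ {n0,n1,n2} = {n0}; idom=n0
  n5: preds {n3,n4}: {n0,n3} ∩ {n0,n3,n4} = {n0,n3}; idom=n3

Frontier:
  n3←n0: walk · to n0
  n3←n1: walk n1 to n0
  n3←n2: walk n2→n1 to n0
  n5←n3: walk · to n3
  n5←n4: walk n4 to n3
  n0: DF=∅
  n1: DF={n3}
  n2: DF={n3}
  n3: DF=∅
  n4: DF={n5}
  n5: DF=∅

φ for e: defs {n0,n2}
  DF⁺ = {n3}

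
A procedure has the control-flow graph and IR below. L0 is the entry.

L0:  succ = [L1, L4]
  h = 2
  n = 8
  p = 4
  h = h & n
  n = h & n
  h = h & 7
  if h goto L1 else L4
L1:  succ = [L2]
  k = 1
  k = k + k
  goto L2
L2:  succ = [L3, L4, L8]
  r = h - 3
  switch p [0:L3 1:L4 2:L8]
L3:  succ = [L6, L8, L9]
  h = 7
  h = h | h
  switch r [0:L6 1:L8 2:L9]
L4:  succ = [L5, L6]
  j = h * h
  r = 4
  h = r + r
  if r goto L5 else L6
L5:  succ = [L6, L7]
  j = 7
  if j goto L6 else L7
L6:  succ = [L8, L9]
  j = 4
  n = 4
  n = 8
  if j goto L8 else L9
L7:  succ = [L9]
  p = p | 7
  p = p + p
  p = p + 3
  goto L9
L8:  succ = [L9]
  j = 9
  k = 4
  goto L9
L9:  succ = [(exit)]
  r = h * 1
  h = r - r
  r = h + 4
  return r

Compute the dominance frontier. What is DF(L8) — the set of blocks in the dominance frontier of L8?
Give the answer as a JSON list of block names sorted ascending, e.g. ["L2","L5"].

idom tree: L1←L0 L2←L1 L3←L2 L4←L0 L5←L4 L6←L0 L7←L5 L8←L0 L9←L0
Join-block Dom:
  L4: preds {L0,L2}: {L0} ∩ {L0,L1,L2} = {L0}; idom=L0
  L6: preds {L3,L4,L5}: {L0,L1,L2,L3} ∩ {L0,L4} ∩ {L0,L4,L5} = {L0}; idom=L0
  L8: preds {L2,L3,L6}: {L0,L1,L2} ∩ {L0,L1,L2,L3} ∩ {L0,L6} = {L0}; idom=L0
  L9: preds {L3,L6,L7,L8}: {L0,L1,L2,L3} ∩ {L0,L6} ∩ {L0,L4,L5,L7} ∩ {L0,L8} = {L0}; idom=L0

Frontier:
  L4←L0: walk · to L0
  L4←L2: walk L2→L1 to L0
  L6←L3: walk L3→L2→L1 to L0
  L6←L4: walk L4 to L0
  L6←L5: walk L5→L4 to L0
  L8←L2: walk L2→L1 to L0
  L8←L3: walk L3→L2→L1 to L0
  L8←L6: walk L6 to L0
  L9←L3: walk L3→L2→L1 to L0
  L9←L6: walk L6 to L0
  L9←L7: walk L7→L5→L4 to L0
  L9←L8: walk L8 to L0
  L0 → ∅
  L1 → {L4,L6,L8,L9}
  L2 → {L4,L6,L8,L9}
  L3 → {L6,L8,L9}
  L4 → {L6,L9}
  L5 → {L6,L9}
  L6 → {L8,L9}
  L7 → {L9}
  L8 → {L9}
  L9 → ∅

DF(L8) = ["L9"]

Answer: ["L9"]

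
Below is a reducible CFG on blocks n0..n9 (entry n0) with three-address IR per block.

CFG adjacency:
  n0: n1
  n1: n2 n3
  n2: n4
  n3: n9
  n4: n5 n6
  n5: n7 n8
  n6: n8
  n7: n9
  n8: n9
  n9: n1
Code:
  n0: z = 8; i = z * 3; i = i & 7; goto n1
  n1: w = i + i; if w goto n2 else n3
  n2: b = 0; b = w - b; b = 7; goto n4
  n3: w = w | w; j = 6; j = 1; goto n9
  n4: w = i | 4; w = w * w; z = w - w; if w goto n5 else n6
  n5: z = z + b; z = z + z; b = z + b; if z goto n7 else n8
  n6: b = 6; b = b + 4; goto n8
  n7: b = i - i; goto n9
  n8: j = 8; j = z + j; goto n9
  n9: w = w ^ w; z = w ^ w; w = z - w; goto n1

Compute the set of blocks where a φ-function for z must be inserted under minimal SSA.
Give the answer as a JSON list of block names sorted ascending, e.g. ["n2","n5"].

idom tree: n1←n0 n2←n1 n3←n1 n4←n2 n5←n4 n6←n4 n7←n5 n8←n4 n9←n1
Join-block Dom:
  n1: preds {n0,n9}: {n0} ∩ {n0,n1,n9} = {n0}; idom=n0
  n8: preds {n5,n6}: {n0,n1,n2,n4,n5} ∩ {n0,n1,n2,n4,n6} = {n0,n1,n2,n4}; idom=n4
  n9: preds {n3,n7,n8}: {n0,n1,n3} ∩ {n0,n1,n2,n4,n5,n7} ∩ {n0,n1,n2,n4,n8} = {n0,n1}; idom=n1

Frontier:
  join n1 pred n0: · stop@n0
  join n1 pred n9: n9→n1 stop@n0
  join n8 pred n5: n5 stop@n4
  join n8 pred n6: n6 stop@n4
  join n9 pred n3: n3 stop@n1
  join n9 pred n7: n7→n5→n4→n2 stop@n1
  join n9 pred n8: n8→n4→n2 stop@n1
  n0 → ∅
  n1 → {n1}
  n2 → {n9}
  n3 → {n9}
  n4 → {n9}
  n5 → {n8,n9}
  n6 → {n8}
  n7 → {n9}
  n8 → {n9}
  n9 → {n1}

φ for z: defs {n0,n4,n5,n9}
  DF⁺ = {n1,n8,n9}

Answer: ["n1", "n8", "n9"]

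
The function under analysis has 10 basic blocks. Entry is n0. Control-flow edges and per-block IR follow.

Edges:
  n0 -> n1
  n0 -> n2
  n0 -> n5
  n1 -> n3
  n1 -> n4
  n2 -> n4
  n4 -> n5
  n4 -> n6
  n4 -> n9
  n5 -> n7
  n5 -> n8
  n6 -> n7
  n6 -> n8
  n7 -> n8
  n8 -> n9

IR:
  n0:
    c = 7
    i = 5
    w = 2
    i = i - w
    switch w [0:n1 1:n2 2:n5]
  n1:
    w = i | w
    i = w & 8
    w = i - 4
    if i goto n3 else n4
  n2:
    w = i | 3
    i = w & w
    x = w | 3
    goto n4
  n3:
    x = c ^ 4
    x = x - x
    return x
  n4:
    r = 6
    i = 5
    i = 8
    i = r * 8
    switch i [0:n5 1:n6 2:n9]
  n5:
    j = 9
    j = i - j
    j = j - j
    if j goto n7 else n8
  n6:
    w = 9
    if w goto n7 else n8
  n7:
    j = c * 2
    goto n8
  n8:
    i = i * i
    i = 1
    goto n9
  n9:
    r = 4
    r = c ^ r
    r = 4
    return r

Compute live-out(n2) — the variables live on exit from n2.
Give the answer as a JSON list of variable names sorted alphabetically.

def/use:
  n0: {c,i,w} / ∅
  n1: {i,w} / {i,w}
  n2: {i,w,x} / {i}
  n3: {x} / {c}
  n4: {i,r} / ∅
  n5: {j} / {i}
  n6: {w} / ∅
  n7: {j} / {c}
  n8: {i} / {i}
  n9: {r} / {c}

Liveness:
  live n0: ∅→{c,i,w}
  live n1: {c,i,w}→{c}
  live n2: {c,i}→{c}
  live n3: {c}→∅
  live n4: {c}→{c,i}
  live n5: {c,i}→{c,i}
  live n6: {c,i}→{c,i}
  live n7: {c,i}→{c,i}
  live n8: {c,i}→{c}
  live n9: {c}→∅

live-out(n2) = ["c"]

Answer: ["c"]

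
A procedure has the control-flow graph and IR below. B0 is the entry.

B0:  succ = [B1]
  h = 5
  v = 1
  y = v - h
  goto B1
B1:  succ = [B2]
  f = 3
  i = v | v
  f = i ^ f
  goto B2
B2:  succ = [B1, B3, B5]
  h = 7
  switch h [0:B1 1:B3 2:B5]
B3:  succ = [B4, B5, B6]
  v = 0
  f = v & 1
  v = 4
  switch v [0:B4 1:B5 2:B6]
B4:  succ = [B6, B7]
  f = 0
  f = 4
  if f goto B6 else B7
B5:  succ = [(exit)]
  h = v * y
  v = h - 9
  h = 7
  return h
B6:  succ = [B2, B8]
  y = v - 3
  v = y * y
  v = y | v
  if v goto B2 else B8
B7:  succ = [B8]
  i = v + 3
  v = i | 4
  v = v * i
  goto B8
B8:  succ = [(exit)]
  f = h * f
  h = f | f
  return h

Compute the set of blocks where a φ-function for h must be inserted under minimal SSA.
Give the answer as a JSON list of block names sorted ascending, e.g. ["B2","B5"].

idom tree: B1←B0 B2←B1 B3←B2 B4←B3 B5←B2 B6←B3 B7←B4 B8←B3
Dom at joins:
  B1: preds {B0,B2}: {B0} ∩ {B0,B1,B2} = {B0}; idom=B0
  B2: preds {B1,B6}: {B0,B1} ∩ {B0,B1,B2,B3,B6} = {B0,B1}; idom=B1
  B5: preds {B2,B3}: {B0,B1,B2} ∩ {B0,B1,B2,B3} = {B0,B1,B2}; idom=B2
  B6: preds {B3,B4}: {B0,B1,B2,B3} ∩ {B0,B1,B2,B3,B4} = {B0,B1,B2,B3}; idom=B3
  B8: preds {B6,B7}: {B0,B1,B2,B3,B6} ∩ {B0,B1,B2,B3,B4,B7} = {B0,B1,B2,B3}; idom=B3

DF derivation:
  B1←B0: walk · to B0
  B1←B2: walk B2→B1 to B0
  B2←B1: walk · to B1
  B2←B6: walk B6→B3→B2 to B1
  B5←B2: walk · to B2
  B5←B3: walk B3 to B2
  B6←B3: walk · to B3
  B6←B4: walk B4 to B3
  B8←B6: walk B6 to B3
  B8←B7: walk B7→B4 to B3
  B0 → ∅
  B1 → {B1}
  B2 → {B1,B2}
  B3 → {B2,B5}
  B4 → {B6,B8}
  B5 → ∅
  B6 → {B2,B8}
  B7 → {B8}
  B8 → ∅

φ for h: defs {B0,B2,B5,B8}
  DF⁺ = {B1,B2}

Answer: ["B1", "B2"]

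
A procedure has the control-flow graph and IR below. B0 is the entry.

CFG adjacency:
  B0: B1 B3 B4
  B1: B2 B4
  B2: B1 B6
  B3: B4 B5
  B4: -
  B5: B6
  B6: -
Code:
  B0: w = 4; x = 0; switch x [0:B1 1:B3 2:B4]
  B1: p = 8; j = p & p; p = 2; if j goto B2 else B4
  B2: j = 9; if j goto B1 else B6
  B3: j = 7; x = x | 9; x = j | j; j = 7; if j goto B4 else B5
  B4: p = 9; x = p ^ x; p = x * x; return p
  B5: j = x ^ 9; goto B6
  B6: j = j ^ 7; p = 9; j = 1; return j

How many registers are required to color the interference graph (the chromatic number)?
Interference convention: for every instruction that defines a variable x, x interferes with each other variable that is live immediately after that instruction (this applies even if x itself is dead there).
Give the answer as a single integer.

def/use:
  B0: def={w,x} ue=∅
  B1: def={j,p} ue=∅
  B2: def={j} ue=∅
  B3: def={j,x} ue={x}
  B4: def={p,x} ue={x}
  B5: def={j} ue={x}
  B6: def={j,p} ue={j}

Liveness:
  live B0: ∅→{x}
  live B1: {x}→{x}
  live B2: {x}→{j,x}
  live B3: {x}→{x}
  live B4: {x}→∅
  live B5: {x}→{j}
  live B6: {j}→∅

Interfere edges:
  j: {p,x}
  p: {j,x}
  w: ∅
  x: {j,p}

Chromatic number:
  clique {j,p,x} ⇒ need ≥ 3
  3-colouring: r0={j,w}  r1={p}  r2={x}
  χ = 3

Answer: 3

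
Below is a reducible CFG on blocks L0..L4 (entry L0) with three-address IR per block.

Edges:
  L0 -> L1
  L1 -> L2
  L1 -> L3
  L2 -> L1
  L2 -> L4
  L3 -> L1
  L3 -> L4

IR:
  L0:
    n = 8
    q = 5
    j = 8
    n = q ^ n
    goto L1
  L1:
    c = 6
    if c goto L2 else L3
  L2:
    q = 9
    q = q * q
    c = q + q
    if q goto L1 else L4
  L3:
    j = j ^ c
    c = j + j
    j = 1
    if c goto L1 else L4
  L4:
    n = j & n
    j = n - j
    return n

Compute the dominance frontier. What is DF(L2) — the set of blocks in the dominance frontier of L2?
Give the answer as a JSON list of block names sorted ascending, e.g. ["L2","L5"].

Answer: ["L1", "L4"]

Analysis:
idom tree: L1←L0 L2←L1 L3←L1 L4←L1
Dom∩ at merges:
  L1: preds {L0,L2,L3}: {L0} ∩ {L0,L1,L2} ∩ {L0,L1,L3} = {L0}; idom=L0
  L4: preds {L2,L3}: {L0,L1,L2} ∩ {L0,L1,L3} = {L0,L1}; idom=L1

DF derivation:
  L1←L0: walk · to L0
  L1←L2: walk L2→L1 to L0
  L1←L3: walk L3→L1 to L0
  L4←L2: walk L2 to L1
  L4←L3: walk L3 to L1
  DF(L0)=∅
  DF(L1)={L1}
  DF(L2)={L1,L4}
  DF(L3)={L1,L4}
  DF(L4)=∅

DF(L2) = ["L1", "L4"]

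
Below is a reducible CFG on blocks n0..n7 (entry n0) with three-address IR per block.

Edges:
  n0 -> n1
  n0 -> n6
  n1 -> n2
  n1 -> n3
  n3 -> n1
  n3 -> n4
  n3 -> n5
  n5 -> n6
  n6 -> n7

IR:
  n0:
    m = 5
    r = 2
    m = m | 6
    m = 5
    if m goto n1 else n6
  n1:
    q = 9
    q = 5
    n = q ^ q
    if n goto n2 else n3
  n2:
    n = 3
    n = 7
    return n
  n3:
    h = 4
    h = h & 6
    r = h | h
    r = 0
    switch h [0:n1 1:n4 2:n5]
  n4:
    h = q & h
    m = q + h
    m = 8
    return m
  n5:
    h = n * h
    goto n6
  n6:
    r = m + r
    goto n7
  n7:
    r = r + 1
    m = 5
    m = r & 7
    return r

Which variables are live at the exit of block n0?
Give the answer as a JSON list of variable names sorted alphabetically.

def/use:
  n0: def={m,r} ue=∅
  n1: def={n,q} ue=∅
  n2: def={n} ue=∅
  n3: def={h,r} ue=∅
  n4: def={h,m} ue={h,q}
  n5: def={h} ue={h,n}
  n6: def={r} ue={m,r}
  n7: def={m,r} ue={r}

Live sets:
  live n0: ∅→{m,r}
  live n1: {m}→{m,n,q}
  live n2: ∅→∅
  live n3: {m,n,q}→{h,m,n,q,r}
  live n4: {h,q}→∅
  live n5: {h,m,n,r}→{m,r}
  live n6: {m,r}→{r}
  live n7: {r}→∅

live-out(n0) = ["m", "r"]

Answer: ["m", "r"]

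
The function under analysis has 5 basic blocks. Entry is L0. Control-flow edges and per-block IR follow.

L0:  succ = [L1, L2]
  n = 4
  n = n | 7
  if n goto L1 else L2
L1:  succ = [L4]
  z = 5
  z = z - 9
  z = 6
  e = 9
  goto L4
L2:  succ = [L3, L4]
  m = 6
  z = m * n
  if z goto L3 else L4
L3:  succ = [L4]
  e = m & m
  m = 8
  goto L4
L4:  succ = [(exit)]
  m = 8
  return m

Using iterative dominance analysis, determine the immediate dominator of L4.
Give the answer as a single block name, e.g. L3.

idom tree: L1←L0 L2←L0 L3←L2 L4←L0
Dom∩ at merges:
  L4: preds {L1,L2,L3}: {L0,L1} ∩ {L0,L2} ∩ {L0,L2,L3} = {L0}; idom=L0

idom(L4) = L0

Answer: L0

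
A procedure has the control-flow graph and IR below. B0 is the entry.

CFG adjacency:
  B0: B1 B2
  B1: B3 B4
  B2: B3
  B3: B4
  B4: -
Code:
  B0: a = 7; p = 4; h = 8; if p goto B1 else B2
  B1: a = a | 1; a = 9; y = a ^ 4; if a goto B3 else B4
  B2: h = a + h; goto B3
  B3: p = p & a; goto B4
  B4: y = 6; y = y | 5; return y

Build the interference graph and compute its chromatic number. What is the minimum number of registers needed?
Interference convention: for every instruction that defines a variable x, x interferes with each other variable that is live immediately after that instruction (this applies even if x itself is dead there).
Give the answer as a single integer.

Per-block:
  B0 def {a,h,p} use ∅
  B1 def {a,y} use {a}
  B2 def {h} use {a,h}
  B3 def {p} use {a,p}
  B4 def {y} use ∅

Backward fixpoint:
  live B0: ∅→{a,h,p}
  live B1: {a,p}→{a,p}
  live B2: {a,h,p}→{a,p}
  live B3: {a,p}→∅
  live B4: ∅→∅

Interfere edges:
  a↔{h,p,y}
  h↔{a,p}
  p↔{a,h,y}
  y↔{a,p}

Registers:
  {a,h,p} pairwise interfere (3-clique) ⇒ χ ≥ 3
  assign a→r0 h→r2 p→r1 y→r2 — no edge inside a register ⇒ χ ≤ 3
  χ = 3

Answer: 3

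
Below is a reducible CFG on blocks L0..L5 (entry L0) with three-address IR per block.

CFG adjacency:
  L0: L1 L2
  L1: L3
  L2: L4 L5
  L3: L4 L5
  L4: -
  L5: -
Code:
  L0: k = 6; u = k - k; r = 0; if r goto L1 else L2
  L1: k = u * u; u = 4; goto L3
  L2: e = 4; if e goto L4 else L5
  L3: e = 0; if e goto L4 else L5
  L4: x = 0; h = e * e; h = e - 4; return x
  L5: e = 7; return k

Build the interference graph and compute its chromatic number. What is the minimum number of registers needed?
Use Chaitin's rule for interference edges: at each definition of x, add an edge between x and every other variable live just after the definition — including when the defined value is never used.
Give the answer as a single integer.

def/use:
  L0: {k,r,u} / ∅
  L1: {k,u} / {u}
  L2: {e} / ∅
  L3: {e} / ∅
  L4: {h,x} / {e}
  L5: {e} / {k}

Liveness:
  L0 li=∅ lo={k,u}
  L1 li={u} lo={k}
  L2 li={k} lo={e,k}
  L3 li={k} lo={e,k}
  L4 li={e} lo=∅
  L5 li={k} lo=∅

Interference:
  e — {h,k,x}
  h — {e,x}
  k — {e,r,u}
  r — {k,u}
  u — {k,r}
  x — {e,h}

Chromatic number:
  clique {e,h,x} ⇒ need ≥ 3
  assign e→r0 h→r1 k→r1 r→r0 u→r2 x→r2 — no edge inside a register ⇒ χ ≤ 3
  χ = 3

Answer: 3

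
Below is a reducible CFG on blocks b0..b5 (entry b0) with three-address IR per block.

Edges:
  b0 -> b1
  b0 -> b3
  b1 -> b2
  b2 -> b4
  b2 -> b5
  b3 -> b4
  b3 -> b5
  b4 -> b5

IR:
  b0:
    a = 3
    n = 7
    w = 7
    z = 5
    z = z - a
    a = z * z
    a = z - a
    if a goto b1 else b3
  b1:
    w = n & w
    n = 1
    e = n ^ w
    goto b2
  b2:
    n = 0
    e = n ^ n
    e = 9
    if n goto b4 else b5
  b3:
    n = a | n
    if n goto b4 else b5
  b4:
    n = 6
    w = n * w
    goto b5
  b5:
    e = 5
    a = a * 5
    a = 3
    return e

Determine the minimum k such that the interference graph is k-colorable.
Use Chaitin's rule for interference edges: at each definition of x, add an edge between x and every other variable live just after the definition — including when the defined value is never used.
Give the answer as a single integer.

Answer: 4

Derivation:
Per-block:
  b0: def={a,n,w,z} ue=∅
  b1: def={e,n,w} ue={n,w}
  b2: def={e,n} ue=∅
  b3: def={n} ue={a,n}
  b4: def={n,w} ue={w}
  b5: def={a,e} ue={a}

Backward fixpoint:
  live b0: ∅→{a,n,w}
  live b1: {a,n,w}→{a,w}
  live b2: {a,w}→{a,w}
  live b3: {a,n,w}→{a,w}
  live b4: {a,w}→{a}
  live b5: {a}→∅

Interference:
  a↔{e,n,w,z}
  e↔{a,n,w}
  n↔{a,e,w,z}
  w↔{a,e,n,z}
  z↔{a,n,w}

Chromatic number:
  clique {a,e,n,w} ⇒ need ≥ 4
  4-colouring: r0={a}  r1={n}  r2={w}  r3={e,z}
  χ = 4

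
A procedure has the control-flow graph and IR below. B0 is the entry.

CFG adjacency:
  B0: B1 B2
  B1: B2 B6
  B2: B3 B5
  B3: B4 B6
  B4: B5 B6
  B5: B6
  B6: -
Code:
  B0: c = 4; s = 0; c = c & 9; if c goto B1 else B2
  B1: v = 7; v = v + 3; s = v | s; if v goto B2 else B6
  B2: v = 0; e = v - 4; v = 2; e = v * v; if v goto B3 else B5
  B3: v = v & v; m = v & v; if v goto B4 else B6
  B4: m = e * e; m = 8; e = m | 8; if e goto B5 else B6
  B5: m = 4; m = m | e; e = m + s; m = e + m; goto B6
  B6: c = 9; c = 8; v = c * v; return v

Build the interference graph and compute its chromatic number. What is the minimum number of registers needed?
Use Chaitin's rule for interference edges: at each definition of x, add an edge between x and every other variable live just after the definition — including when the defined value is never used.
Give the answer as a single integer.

Answer: 4

Working:
Block summaries:
  B0: def={c,s} ue=∅
  B1: def={s,v} ue={s}
  B2: def={e,v} ue=∅
  B3: def={m,v} ue={v}
  B4: def={e,m} ue={e}
  B5: def={e,m} ue={e,s}
  B6: def={c,v} ue={v}

Backward fixpoint:
  live B0: ∅→{s}
  live B1: {s}→{s,v}
  live B2: {s}→{e,s,v}
  live B3: {e,s,v}→{e,s,v}
  live B4: {e,s,v}→{e,s,v}
  live B5: {e,s,v}→{v}
  live B6: {v}→∅

Interference:
  c: {s,v}
  e: {m,s,v}
  m: {e,s,v}
  s: {c,e,m,v}
  v: {c,e,m,s}

Registers:
  {e,m,s,v} pairwise interfere (4-clique) ⇒ χ ≥ 4
  4-colouring: r0={s}  r1={v}  r2={c,e}  r3={m}
  χ = 4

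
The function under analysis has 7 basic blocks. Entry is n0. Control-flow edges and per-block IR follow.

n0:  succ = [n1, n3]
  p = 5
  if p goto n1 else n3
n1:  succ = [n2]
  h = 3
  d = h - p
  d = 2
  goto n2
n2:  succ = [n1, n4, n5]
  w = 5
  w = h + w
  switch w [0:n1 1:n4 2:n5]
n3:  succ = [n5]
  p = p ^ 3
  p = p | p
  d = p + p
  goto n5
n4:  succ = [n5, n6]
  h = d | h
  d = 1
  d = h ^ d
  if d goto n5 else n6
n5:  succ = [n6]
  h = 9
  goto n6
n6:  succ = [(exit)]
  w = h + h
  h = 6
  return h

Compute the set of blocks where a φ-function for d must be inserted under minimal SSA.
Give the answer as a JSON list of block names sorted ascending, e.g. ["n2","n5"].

Answer: ["n1", "n5", "n6"]

Working:
idom tree: n1←n0 n2←n1 n3←n0 n4←n2 n5←n0 n6←n0
Dom at joins:
  n1: preds {n0,n2}: {n0} ∩ {n0,n1,n2} = {n0}; idom=n0
  n5: preds {n2,n3,n4}: {n0,n1,n2} ∩ {n0,n3} ∩ {n0,n1,n2,n4} = {n0}; idom=n0
  n6: preds {n4,n5}: {n0,n1,n2,n4} ∩ {n0,n5} = {n0}; idom=n0

DF derivation:
  join n1 pred n0: · stop@n0
  join n1 pred n2: n2→n1 stop@n0
  join n5 pred n2: n2→n1 stop@n0
  join n5 pred n3: n3 stop@n0
  join n5 pred n4: n4→n2→n1 stop@n0
  join n6 pred n4: n4→n2→n1 stop@n0
  join n6 pred n5: n5 stop@n0
  n0 → ∅
  n1 → {n1,n5,n6}
  n2 → {n1,n5,n6}
  n3 → {n5}
  n4 → {n5,n6}
  n5 → {n6}
  n6 → ∅

φ for d: defs {n1,n3,n4}
  DF⁺ = {n1,n5,n6}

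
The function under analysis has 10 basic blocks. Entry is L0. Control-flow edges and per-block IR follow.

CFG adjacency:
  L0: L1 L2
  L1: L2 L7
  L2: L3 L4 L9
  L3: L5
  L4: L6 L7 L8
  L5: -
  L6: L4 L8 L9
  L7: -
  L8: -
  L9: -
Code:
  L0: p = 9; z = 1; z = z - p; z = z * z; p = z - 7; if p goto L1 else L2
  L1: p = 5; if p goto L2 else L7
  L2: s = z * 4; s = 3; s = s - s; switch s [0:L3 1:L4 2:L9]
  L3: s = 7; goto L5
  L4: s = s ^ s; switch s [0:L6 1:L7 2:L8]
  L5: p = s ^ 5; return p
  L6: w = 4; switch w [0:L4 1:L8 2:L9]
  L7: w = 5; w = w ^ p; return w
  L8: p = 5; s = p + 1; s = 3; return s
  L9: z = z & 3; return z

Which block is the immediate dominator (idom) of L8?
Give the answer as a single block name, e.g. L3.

idom tree: L1←L0 L2←L0 L3←L2 L4←L2 L5←L3 L6←L4 L7←L0 L8←L4 L9←L2
Join-block Dom:
  L2: preds {L0,L1}: {L0} ∩ {L0,L1} = {L0}; idom=L0
  L4: preds {L2,L6}: {L0,L2} ∩ {L0,L2,L4,L6} = {L0,L2}; idom=L2
  L7: preds {L1,L4}: {L0,L1} ∩ {L0,L2,L4} = {L0}; idom=L0
  L8: preds {L4,L6}: {L0,L2,L4} ∩ {L0,L2,L4,L6} = {L0,L2,L4}; idom=L4
  L9: preds {L2,L6}: {L0,L2} ∩ {L0,L2,L4,L6} = {L0,L2}; idom=L2

idom(L8) = L4

Answer: L4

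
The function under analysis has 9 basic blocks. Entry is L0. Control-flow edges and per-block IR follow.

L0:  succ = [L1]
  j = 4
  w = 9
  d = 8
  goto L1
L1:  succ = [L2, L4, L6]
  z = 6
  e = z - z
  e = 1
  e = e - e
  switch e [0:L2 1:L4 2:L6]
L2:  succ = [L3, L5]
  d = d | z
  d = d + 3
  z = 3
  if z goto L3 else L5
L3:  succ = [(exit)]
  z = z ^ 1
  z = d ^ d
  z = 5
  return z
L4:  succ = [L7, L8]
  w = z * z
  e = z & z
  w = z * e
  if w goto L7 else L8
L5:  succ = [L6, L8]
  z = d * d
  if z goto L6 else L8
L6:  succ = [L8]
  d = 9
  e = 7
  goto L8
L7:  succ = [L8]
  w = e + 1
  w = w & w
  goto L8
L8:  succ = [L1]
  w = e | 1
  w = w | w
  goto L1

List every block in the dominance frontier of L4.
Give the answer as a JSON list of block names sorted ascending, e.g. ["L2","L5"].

idom tree: L1←L0 L2←L1 L3←L2 L4←L1 L5←L2 L6←L1 L7←L4 L8←L1
Join-block Dom:
  L1: preds {L0,L8}: {L0} ∩ {L0,L1,L8} = {L0}; idom=L0
  L6: preds {L1,L5}: {L0,L1} ∩ {L0,L1,L2,L5} = {L0,L1}; idom=L1
  L8: preds {L4,L5,L6,L7}: {L0,L1,L4} ∩ {L0,L1,L2,L5} ∩ {L0,L1,L6} ∩ {L0,L1,L4,L7} = {L0,L1}; idom=L1

DF walk-up:
  L1←L0: walk · to L0
  L1←L8: walk L8→L1 to L0
  L6←L1: walk · to L1
  L6←L5: walk L5→L2 to L1
  L8←L4: walk L4 to L1
  L8←L5: walk L5→L2 to L1
  L8←L6: walk L6 to L1
  L8←L7: walk L7→L4 to L1
  L0 → ∅
  L1 → {L1}
  L2 → {L6,L8}
  L3 → ∅
  L4 → {L8}
  L5 → {L6,L8}
  L6 → {L8}
  L7 → {L8}
  L8 → {L1}

DF(L4) = ["L8"]

Answer: ["L8"]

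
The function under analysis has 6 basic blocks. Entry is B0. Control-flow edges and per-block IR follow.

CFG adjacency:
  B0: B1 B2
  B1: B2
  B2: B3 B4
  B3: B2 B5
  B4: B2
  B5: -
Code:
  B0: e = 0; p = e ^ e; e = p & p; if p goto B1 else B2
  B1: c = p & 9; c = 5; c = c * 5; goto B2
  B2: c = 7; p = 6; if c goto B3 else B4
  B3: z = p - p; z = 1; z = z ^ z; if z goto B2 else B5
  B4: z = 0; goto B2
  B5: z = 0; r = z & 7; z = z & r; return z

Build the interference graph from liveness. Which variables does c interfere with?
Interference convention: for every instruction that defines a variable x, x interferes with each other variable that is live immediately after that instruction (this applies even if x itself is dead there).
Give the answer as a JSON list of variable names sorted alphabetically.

Answer: ["p"]

Analysis:
Per-block:
  B0 def {e,p} use ∅
  B1 def {c} use {p}
  B2 def {c,p} use ∅
  B3 def {z} use {p}
  B4 def {z} use ∅
  B5 def {r,z} use ∅

Backward fixpoint:
  B0: in=∅ out={p}
  B1: in={p} out=∅
  B2: in=∅ out={p}
  B3: in={p} out=∅
  B4: in=∅ out=∅
  B5: in=∅ out=∅

Interfere edges:
  c — {p}
  e — {p}
  p — {c,e}
  r — {z}
  z — {r}

N(c) = ["p"]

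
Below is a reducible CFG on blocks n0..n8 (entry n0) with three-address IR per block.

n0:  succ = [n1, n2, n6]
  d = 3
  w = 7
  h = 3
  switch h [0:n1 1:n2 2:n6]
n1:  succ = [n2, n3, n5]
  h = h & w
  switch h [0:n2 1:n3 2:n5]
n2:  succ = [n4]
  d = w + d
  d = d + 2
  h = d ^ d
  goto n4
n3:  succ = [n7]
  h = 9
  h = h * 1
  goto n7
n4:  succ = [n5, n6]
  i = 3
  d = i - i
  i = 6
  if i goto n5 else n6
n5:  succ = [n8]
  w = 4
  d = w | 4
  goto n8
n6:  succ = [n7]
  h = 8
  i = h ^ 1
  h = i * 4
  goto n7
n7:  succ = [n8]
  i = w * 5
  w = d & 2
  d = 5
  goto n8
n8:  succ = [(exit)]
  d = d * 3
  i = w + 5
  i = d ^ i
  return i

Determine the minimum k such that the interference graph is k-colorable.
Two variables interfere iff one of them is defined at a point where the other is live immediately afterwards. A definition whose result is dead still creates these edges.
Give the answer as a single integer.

Answer: 3

Derivation:
Block summaries:
  n0: def={d,h,w} ue=∅
  n1: def={h} ue={h,w}
  n2: def={d,h} ue={d,w}
  n3: def={h} ue=∅
  n4: def={d,i} ue=∅
  n5: def={d,w} ue=∅
  n6: def={h,i} ue=∅
  n7: def={d,i,w} ue={d,w}
  n8: def={d,i} ue={d,w}

Liveness:
  n0: in=∅ out={d,h,w}
  n1: in={d,h,w} out={d,w}
  n2: in={d,w} out={w}
  n3: in={d,w} out={d,w}
  n4: in={w} out={d,w}
  n5: in=∅ out={d,w}
  n6: in={d,w} out={d,w}
  n7: in={d,w} out={d,w}
  n8: in={d,w} out=∅

Interference:
  d — {h,i,w}
  h — {d,w}
  i — {d,w}
  w — {d,h,i}

Chromatic number:
  {d,h,w} pairwise interfere (3-clique) ⇒ χ ≥ 3
  assign d→R0 h→R2 i→R2 w→R1 — no edge inside a register ⇒ χ ≤ 3
  χ = 3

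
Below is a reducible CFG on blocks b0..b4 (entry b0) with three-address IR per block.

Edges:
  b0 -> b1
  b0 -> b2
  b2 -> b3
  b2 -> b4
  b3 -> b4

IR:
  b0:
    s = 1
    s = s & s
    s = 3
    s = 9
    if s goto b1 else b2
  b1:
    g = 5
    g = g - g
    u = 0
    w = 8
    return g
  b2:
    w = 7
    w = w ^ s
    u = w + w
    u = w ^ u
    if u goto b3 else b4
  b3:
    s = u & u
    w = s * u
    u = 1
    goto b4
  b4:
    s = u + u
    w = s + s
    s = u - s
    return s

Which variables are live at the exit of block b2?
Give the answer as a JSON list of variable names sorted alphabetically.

Answer: ["u"]

Analysis:
Block summaries:
  b0: def={s} ue=∅
  b1: def={g,u,w} ue=∅
  b2: def={u,w} ue={s}
  b3: def={s,u,w} ue={u}
  b4: def={s,w} ue={u}

Backward fixpoint:
  live b0: ∅→{s}
  live b1: ∅→∅
  live b2: {s}→{u}
  live b3: {u}→{u}
  live b4: {u}→∅

live-out(b2) = ["u"]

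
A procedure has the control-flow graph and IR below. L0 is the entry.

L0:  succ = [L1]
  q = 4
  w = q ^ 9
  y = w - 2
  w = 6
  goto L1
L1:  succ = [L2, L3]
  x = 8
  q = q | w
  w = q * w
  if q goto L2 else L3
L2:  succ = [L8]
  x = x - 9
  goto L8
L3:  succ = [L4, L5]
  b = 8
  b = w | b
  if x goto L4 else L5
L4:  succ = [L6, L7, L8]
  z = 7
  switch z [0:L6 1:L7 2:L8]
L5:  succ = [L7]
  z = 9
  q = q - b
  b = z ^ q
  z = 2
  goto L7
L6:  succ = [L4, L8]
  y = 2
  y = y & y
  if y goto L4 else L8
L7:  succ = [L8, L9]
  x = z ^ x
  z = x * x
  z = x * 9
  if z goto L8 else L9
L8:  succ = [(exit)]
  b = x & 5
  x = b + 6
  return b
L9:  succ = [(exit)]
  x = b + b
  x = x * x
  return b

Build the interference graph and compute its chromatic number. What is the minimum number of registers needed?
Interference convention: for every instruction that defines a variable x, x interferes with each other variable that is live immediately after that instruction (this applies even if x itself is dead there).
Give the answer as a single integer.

def/use:
  L0: def={q,w,y} ue=∅
  L1: def={q,w,x} ue={q,w}
  L2: def={x} ue={x}
  L3: def={b} ue={w,x}
  L4: def={z} ue=∅
  L5: def={b,q,z} ue={b,q}
  L6: def={y} ue=∅
  L7: def={x,z} ue={x,z}
  L8: def={b,x} ue={x}
  L9: def={x} ue={b}

Backward fixpoint:
  L0 li=∅ lo={q,w}
  L1 li={q,w} lo={q,w,x}
  L2 li={x} lo={x}
  L3 li={q,w,x} lo={b,q,x}
  L4 li={b,x} lo={b,x,z}
  L5 li={b,q,x} lo={b,x,z}
  L6 li={b,x} lo={b,x}
  L7 li={b,x,z} lo={b,x}
  L8 li={x} lo=∅
  L9 li={b} lo=∅

Interference:
  b: {q,w,x,y,z}
  q: {b,w,x,y,z}
  w: {b,q,x}
  x: {b,q,w,y,z}
  y: {b,q,x}
  z: {b,q,x}

Chromatic number:
  lower bound: {b,q,w,x} mutually conflict ⇒ χ ≥ 4
  4-colouring: c0={b}  c1={q}  c2={x}  c3={w,y,z}
  χ = 4

Answer: 4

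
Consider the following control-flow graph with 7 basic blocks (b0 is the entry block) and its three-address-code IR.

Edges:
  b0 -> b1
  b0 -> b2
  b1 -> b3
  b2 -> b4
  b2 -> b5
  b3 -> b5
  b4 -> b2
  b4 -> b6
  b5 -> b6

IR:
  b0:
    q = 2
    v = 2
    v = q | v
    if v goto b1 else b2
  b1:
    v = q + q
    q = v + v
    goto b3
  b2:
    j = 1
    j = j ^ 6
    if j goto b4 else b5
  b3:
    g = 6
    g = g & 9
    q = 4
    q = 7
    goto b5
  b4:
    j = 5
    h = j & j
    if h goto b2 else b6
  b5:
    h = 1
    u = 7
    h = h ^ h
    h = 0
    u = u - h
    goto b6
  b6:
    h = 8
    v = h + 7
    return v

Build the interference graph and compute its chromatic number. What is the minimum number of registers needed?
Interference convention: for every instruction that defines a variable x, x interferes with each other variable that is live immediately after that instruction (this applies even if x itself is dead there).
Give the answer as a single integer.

Answer: 2

Analysis:
Block summaries:
  b0: {q,v} / ∅
  b1: {q,v} / {q}
  b2: {j} / ∅
  b3: {g,q} / ∅
  b4: {h,j} / ∅
  b5: {h,u} / ∅
  b6: {h,v} / ∅

Live sets:
  b0 li=∅ lo={q}
  b1 li={q} lo=∅
  b2 li=∅ lo=∅
  b3 li=∅ lo=∅
  b4 li=∅ lo=∅
  b5 li=∅ lo=∅
  b6 li=∅ lo=∅

Interfere edges:
  g↔∅
  h↔{u}
  j↔∅
  q↔{v}
  u↔{h}
  v↔{q}

Registers:
  {h,u} pairwise interfere (2-clique) ⇒ χ ≥ 2
  assign g→R0 h→R0 j→R0 q→R0 u→R1 v→R1 — no edge inside a register ⇒ χ ≤ 2
  χ = 2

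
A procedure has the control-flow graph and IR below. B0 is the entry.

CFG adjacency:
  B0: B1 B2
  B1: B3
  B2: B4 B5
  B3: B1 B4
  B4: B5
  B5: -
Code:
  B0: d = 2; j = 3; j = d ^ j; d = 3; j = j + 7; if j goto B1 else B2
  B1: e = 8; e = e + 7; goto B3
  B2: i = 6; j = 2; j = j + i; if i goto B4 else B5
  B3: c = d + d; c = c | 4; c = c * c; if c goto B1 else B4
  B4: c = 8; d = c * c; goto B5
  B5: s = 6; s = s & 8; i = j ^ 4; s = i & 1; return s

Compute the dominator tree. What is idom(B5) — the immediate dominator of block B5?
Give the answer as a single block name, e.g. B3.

idom tree: B1←B0 B2←B0 B3←B1 B4←B0 B5←B0
Dom∩ at merges:
  B1: preds {B0,B3}: {B0} ∩ {B0,B1,B3} = {B0}; idom=B0
  B4: preds {B2,B3}: {B0,B2} ∩ {B0,B1,B3} = {B0}; idom=B0
  B5: preds {B2,B4}: {B0,B2} ∩ {B0,B4} = {B0}; idom=B0

idom(B5) = B0

Answer: B0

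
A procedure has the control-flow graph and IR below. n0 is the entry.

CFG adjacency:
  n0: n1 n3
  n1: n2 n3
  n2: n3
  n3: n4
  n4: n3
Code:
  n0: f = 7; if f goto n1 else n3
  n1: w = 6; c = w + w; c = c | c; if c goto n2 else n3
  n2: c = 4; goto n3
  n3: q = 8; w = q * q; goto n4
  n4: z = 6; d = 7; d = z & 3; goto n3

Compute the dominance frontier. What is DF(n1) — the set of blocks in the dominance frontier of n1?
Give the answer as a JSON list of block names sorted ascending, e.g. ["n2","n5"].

Answer: ["n3"]

Analysis:
idom tree: n1←n0 n2←n1 n3←n0 n4←n3
Join-block Dom:
  n3: preds {n0,n1,n2,n4}: {n0} ∩ {n0,n1} ∩ {n0,n1,n2} ∩ {n0,n3,n4} = {n0}; idom=n0

Frontier:
  n3←n0: walk · to n0
  n3←n1: walk n1 to n0
  n3←n2: walk n2→n1 to n0
  n3←n4: walk n4→n3 to n0
  DF(n0)=∅
  DF(n1)={n3}
  DF(n2)={n3}
  DF(n3)={n3}
  DF(n4)={n3}

DF(n1) = ["n3"]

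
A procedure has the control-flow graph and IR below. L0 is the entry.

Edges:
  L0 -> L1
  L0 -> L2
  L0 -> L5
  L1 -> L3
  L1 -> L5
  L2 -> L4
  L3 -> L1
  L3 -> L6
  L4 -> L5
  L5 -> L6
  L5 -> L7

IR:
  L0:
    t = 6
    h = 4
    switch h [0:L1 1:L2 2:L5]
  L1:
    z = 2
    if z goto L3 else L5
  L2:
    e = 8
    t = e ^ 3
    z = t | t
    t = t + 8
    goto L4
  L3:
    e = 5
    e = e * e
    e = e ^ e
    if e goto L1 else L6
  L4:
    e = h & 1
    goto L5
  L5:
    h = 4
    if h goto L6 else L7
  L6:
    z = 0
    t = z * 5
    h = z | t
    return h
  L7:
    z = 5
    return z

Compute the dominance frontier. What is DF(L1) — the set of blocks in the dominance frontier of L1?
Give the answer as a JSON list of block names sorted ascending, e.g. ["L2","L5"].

Answer: ["L1", "L5", "L6"]

Working:
idom tree: L1←L0 L2←L0 L3←L1 L4←L2 L5←L0 L6←L0 L7←L5
Join-block Dom:
  L1: preds {L0,L3}: {L0} ∩ {L0,L1,L3} = {L0}; idom=L0
  L5: preds {L0,L1,L4}: {L0} ∩ {L0,L1} ∩ {L0,L2,L4} = {L0}; idom=L0
  L6: preds {L3,L5}: {L0,L1,L3} ∩ {L0,L5} = {L0}; idom=L0

DF walk-up:
  join L1 pred L0: · stop@L0
  join L1 pred L3: L3→L1 stop@L0
  join L5 pred L0: · stop@L0
  join L5 pred L1: L1 stop@L0
  join L5 pred L4: L4→L2 stop@L0
  join L6 pred L3: L3→L1 stop@L0
  join L6 pred L5: L5 stop@L0
  L0 → ∅
  L1 → {L1,L5,L6}
  L2 → {L5}
  L3 → {L1,L6}
  L4 → {L5}
  L5 → {L6}
  L6 → ∅
  L7 → ∅

DF(L1) = ["L1", "L5", "L6"]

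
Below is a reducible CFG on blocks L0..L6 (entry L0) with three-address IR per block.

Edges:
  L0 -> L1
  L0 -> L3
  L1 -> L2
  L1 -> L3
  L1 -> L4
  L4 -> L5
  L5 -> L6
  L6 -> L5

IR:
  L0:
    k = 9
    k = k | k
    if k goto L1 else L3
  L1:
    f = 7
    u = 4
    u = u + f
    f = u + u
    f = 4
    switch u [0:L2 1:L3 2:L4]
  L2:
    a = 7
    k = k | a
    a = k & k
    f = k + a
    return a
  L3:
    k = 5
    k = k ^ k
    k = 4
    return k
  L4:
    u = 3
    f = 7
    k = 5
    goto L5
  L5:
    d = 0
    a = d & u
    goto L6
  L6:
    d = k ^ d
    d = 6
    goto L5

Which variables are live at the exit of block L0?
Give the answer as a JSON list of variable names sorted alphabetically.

Answer: ["k"]

Working:
Per-block:
  L0: def={k} ue=∅
  L1: def={f,u} ue=∅
  L2: def={a,f,k} ue={k}
  L3: def={k} ue=∅
  L4: def={f,k,u} ue=∅
  L5: def={a,d} ue={u}
  L6: def={d} ue={d,k}

Backward fixpoint:
  L0 li=∅ lo={k}
  L1 li={k} lo={k}
  L2 li={k} lo=∅
  L3 li=∅ lo=∅
  L4 li=∅ lo={k,u}
  L5 li={k,u} lo={d,k,u}
  L6 li={d,k,u} lo={k,u}

live-out(L0) = ["k"]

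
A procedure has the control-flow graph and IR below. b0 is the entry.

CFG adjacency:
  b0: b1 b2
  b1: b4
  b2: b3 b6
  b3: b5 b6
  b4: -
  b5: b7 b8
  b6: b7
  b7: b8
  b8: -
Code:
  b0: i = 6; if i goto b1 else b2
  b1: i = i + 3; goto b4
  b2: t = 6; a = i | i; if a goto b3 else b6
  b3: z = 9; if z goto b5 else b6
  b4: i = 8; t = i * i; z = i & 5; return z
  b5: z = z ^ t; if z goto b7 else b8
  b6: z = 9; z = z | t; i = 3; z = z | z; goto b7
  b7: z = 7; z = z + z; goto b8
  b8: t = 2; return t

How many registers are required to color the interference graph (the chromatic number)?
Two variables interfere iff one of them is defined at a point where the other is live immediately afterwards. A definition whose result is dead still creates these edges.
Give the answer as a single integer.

Answer: 3

Derivation:
def/use:
  b0: {i} / ∅
  b1: {i} / {i}
  b2: {a,t} / {i}
  b3: {z} / ∅
  b4: {i,t,z} / ∅
  b5: {z} / {t,z}
  b6: {i,z} / {t}
  b7: {z} / ∅
  b8: {t} / ∅

Backward fixpoint:
  b0: in=∅ out={i}
  b1: in={i} out=∅
  b2: in={i} out={t}
  b3: in={t} out={t,z}
  b4: in=∅ out=∅
  b5: in={t,z} out=∅
  b6: in={t} out=∅
  b7: in=∅ out=∅
  b8: in=∅ out=∅

Interfere edges:
  a: {t}
  i: {t,z}
  t: {a,i,z}
  z: {i,t}

Registers:
  clique {i,t,z} ⇒ need ≥ 3
  3-colouring: R0={t}  R1={a,i}  R2={z}
  χ = 3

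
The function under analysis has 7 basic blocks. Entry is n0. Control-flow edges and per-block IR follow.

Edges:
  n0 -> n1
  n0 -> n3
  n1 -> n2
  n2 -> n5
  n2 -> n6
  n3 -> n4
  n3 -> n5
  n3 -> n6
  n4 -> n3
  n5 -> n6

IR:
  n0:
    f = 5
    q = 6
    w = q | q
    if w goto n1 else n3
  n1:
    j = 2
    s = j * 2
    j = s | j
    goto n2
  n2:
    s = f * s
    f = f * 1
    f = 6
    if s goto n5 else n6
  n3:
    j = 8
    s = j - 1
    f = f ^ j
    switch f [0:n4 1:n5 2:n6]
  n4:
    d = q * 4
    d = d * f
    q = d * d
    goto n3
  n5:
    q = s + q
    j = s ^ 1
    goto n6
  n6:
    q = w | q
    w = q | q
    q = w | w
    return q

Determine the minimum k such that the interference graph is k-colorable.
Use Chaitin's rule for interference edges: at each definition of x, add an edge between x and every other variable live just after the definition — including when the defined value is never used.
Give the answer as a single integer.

Per-block:
  n0 def {f,q,w} use ∅
  n1 def {j,s} use ∅
  n2 def {f,s} use {f,s}
  n3 def {f,j,s} use {f}
  n4 def {d,q} use {f,q}
  n5 def {j,q} use {q,s}
  n6 def {q,w} use {q,w}

Live sets:
  live n0: ∅→{f,q,w}
  live n1: {f,q,w}→{f,q,s,w}
  live n2: {f,q,s,w}→{q,s,w}
  live n3: {f,q,w}→{f,q,s,w}
  live n4: {f,q,w}→{f,q,w}
  live n5: {q,s,w}→{q,w}
  live n6: {q,w}→∅

Interference:
  d↔{f,w}
  f↔{d,j,q,s,w}
  j↔{f,q,s,w}
  q↔{f,j,s,w}
  s↔{f,j,q,w}
  w↔{d,f,j,q,s}

Colouring:
  {f,j,q,s,w} pairwise interfere (5-clique) ⇒ χ ≥ 5
  assign d→c2 f→c0 j→c2 q→c3 s→c4 w→c1 — no edge inside a register ⇒ χ ≤ 5
  χ = 5

Answer: 5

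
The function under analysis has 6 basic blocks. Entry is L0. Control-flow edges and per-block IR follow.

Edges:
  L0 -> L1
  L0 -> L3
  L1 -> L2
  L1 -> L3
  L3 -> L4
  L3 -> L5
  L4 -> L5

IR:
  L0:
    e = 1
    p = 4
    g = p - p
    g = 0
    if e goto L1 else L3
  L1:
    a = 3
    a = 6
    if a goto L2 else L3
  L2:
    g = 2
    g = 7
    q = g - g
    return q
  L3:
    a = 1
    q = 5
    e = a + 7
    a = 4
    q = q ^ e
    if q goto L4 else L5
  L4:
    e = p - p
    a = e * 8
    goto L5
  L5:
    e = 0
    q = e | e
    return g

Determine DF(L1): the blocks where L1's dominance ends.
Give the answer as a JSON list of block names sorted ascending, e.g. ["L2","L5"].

Answer: ["L3"]

Derivation:
idom tree: L1←L0 L2←L1 L3←L0 L4←L3 L5←L3
Join-block Dom:
  L3: preds {L0,L1}: {L0} ∩ {L0,L1} = {L0}; idom=L0
  L5: preds {L3,L4}: {L0,L3} ∩ {L0,L3,L4} = {L0,L3}; idom=L3

DF derivation:
  L3←L0: walk · to L0
  L3←L1: walk L1 to L0
  L5←L3: walk · to L3
  L5←L4: walk L4 to L3
  DF(L0)=∅
  DF(L1)={L3}
  DF(L2)=∅
  DF(L3)=∅
  DF(L4)={L5}
  DF(L5)=∅

DF(L1) = ["L3"]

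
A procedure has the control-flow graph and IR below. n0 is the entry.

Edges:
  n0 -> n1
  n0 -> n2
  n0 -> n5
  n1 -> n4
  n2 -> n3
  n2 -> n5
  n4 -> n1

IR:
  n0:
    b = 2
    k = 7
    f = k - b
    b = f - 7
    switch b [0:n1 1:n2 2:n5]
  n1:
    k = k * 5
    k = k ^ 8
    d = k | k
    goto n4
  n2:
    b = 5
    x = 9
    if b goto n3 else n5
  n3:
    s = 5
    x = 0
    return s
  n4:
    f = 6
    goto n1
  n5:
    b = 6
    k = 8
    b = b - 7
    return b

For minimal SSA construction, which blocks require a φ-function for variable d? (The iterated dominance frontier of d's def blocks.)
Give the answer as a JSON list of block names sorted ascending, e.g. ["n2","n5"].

Answer: ["n1"]

Analysis:
idom tree: n1←n0 n2←n0 n3←n2 n4←n1 n5←n0
Join-block Dom:
  n1: preds {n0,n4}: {n0} ∩ {n0,n1,n4} = {n0}; idom=n0
  n5: preds {n0,n2}: {n0} ∩ {n0,n2} = {n0}; idom=n0

Frontier:
  n1←n0: walk · to n0
  n1←n4: walk n4→n1 to n0
  n5←n0: walk · to n0
  n5←n2: walk n2 to n0
  n0 → ∅
  n1 → {n1}
  n2 → {n5}
  n3 → ∅
  n4 → {n1}
  n5 → ∅

φ for d: defs {n1}
  DF⁺ = {n1}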